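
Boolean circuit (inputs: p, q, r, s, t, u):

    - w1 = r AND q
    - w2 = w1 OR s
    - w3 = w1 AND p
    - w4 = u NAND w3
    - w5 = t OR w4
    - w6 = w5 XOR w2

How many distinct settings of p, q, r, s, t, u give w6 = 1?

26

w6 = w5 XOR w2 must be 1, so w5 and w2 differ.
Enumerating the 64 input combinations, 26 give w6 = 1 and 38 give w6 = 0.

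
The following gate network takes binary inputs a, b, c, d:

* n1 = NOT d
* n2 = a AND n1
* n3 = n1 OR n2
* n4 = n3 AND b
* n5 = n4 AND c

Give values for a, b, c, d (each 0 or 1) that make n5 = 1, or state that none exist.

a=0 b=1 c=1 d=0

n5 = n4 AND c must be 1, so both n4 = 1 and c = 1.
n4 = n3 AND b must be 1, so both n3 = 1 and b = 1.
n3 = n1 OR n2 must be 1, so at least one of n1, n2 is 1.
Check with a=0 b=1 c=1 d=0:
n1 = NOT d = NOT 0 = 1
n2 = a AND n1 = 0 AND 1 = 0
n3 = n1 OR n2 = 1 OR 0 = 1
n4 = n3 AND b = 1 AND 1 = 1
n5 = n4 AND c = 1 AND 1 = 1
So n5 = 1 as required.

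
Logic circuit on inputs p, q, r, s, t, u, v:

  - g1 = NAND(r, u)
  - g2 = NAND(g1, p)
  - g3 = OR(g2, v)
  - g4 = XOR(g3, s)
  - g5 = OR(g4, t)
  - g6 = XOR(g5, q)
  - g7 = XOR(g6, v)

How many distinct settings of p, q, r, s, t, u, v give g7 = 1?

g7 = XOR(g6, v) must be 1, so g6 and v differ.
Enumerating the 128 input combinations, 64 give g7 = 1 and 64 give g7 = 0.

64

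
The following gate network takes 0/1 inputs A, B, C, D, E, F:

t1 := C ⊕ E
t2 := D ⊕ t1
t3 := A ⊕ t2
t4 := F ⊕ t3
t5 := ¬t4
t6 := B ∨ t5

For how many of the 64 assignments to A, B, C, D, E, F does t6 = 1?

48

t6 = B ∨ t5 must be 1, so at least one of B, t5 is 1.
Enumerating the 64 input combinations, 48 give t6 = 1 and 16 give t6 = 0.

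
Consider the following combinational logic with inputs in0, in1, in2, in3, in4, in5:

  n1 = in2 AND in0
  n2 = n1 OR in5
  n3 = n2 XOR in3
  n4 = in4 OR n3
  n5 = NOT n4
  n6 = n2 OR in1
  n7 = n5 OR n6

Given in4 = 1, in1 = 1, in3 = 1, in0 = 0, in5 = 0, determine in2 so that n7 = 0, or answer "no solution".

no solution exists

With in4 = 1, in1 = 1, in3 = 1, in0 = 0, in5 = 0 fixed, none of the 2 settings of in2 give n7 = 0.
For example, with in2=1:
n1 = in2 AND in0 = 1 AND 0 = 0
n2 = n1 OR in5 = 0 OR 0 = 0
n3 = n2 XOR in3 = 0 XOR 1 = 1
n4 = in4 OR n3 = 1 OR 1 = 1
n5 = NOT n4 = NOT 1 = 0
n6 = n2 OR in1 = 0 OR 1 = 1
n7 = n5 OR n6 = 0 OR 1 = 1
giving n7 = 1 ≠ 0.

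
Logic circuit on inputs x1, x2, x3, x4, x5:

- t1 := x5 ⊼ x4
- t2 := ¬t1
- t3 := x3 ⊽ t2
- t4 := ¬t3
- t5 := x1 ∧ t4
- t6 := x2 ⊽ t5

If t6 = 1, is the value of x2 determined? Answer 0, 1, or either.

0

t6 = x2 ⊽ t5 must be 1, so both x2 = 0 and t5 = 0.
t5 = x1 ∧ t4 must be 0, so at least one of x1, t4 is 0.
Every assignment with t6 = 1 has x2 = 0; there are 11 such assignment(s).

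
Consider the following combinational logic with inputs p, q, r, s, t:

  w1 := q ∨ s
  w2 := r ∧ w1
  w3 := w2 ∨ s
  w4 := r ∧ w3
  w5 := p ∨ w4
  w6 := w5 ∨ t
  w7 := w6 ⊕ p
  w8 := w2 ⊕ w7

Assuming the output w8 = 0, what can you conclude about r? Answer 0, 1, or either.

either

Both values of r occur among assignments with w8 = 0:
  r=0: p=0, q=0, r=0, s=0, t=0
  r=1: p=0, q=0, r=1, s=0, t=0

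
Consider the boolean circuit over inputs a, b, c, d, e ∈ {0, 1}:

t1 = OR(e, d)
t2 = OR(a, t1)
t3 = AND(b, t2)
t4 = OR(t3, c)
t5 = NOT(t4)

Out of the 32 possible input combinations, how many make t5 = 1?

9

t5 = NOT(t4) must be 1, so t4 = 0.
Enumerating the 32 input combinations, 9 give t5 = 1 and 23 give t5 = 0.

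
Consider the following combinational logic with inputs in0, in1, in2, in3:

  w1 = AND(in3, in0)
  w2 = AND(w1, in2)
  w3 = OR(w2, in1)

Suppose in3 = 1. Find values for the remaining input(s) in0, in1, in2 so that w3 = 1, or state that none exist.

in0=1 in1=1 in2=1

w3 = OR(w2, in1) must be 1, so at least one of w2, in1 is 1.
Check with in3 = 1 and in0=1, in1=1, in2=1:
w1 = AND(in3, in0) = AND(1, 1) = 1
w2 = AND(w1, in2) = AND(1, 1) = 1
w3 = OR(w2, in1) = OR(1, 1) = 1
So w3 = 1.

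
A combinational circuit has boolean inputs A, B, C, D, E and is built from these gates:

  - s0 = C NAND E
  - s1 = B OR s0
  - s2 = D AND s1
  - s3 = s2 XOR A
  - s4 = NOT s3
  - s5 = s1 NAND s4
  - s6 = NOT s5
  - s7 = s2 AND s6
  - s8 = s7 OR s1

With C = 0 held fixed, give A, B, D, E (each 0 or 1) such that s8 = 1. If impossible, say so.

s8 = s7 OR s1 must be 1, so at least one of s7, s1 is 1.
Check with C = 0 and A=0, B=0, D=1, E=1:
s0 = C NAND E = 0 NAND 1 = 1
s1 = B OR s0 = 0 OR 1 = 1
s2 = D AND s1 = 1 AND 1 = 1
s3 = s2 XOR A = 1 XOR 0 = 1
s4 = NOT s3 = NOT 1 = 0
s5 = s1 NAND s4 = 1 NAND 0 = 1
s6 = NOT s5 = NOT 1 = 0
s7 = s2 AND s6 = 1 AND 0 = 0
s8 = s7 OR s1 = 0 OR 1 = 1
So s8 = 1.

A=0, B=0, D=1, E=1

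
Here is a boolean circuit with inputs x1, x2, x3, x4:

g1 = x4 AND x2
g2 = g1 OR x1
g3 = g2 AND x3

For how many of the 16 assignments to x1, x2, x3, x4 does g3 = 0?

11

g3 = g2 AND x3 must be 0, so at least one of g2, x3 is 0.
Enumerating the 16 input combinations, 11 give g3 = 0 and 5 give g3 = 1.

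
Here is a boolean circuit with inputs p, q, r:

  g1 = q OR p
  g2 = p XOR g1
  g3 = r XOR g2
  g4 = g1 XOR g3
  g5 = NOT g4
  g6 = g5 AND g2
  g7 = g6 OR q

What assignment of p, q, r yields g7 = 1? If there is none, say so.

g7 = g6 OR q must be 1, so at least one of g6, q is 1.
Check with p=0 q=1 r=1:
g1 = q OR p = 1 OR 0 = 1
g2 = p XOR g1 = 0 XOR 1 = 1
g3 = r XOR g2 = 1 XOR 1 = 0
g4 = g1 XOR g3 = 1 XOR 0 = 1
g5 = NOT g4 = NOT 1 = 0
g6 = g5 AND g2 = 0 AND 1 = 0
g7 = g6 OR q = 0 OR 1 = 1
So g7 = 1 as required.

p=0 q=1 r=1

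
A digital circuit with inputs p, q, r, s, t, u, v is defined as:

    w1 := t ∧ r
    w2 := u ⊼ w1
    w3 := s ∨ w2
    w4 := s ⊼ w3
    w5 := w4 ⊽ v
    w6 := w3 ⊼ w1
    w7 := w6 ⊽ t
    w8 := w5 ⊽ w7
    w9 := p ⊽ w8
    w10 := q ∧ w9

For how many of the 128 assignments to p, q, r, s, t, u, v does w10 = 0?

120

w10 = q ∧ w9 must be 0, so at least one of q, w9 is 0.
Enumerating the 128 input combinations, 120 give w10 = 0 and 8 give w10 = 1.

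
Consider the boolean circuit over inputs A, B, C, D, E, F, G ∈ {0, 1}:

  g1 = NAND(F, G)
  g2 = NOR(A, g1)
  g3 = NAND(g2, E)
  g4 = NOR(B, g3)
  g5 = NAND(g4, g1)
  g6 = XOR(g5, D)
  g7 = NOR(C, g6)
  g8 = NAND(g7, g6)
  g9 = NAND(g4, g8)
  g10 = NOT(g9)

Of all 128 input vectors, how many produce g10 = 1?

g10 = NOT(g9) must be 1, so g9 = 0.
g9 = NAND(g4, g8) must be 0, so both g4 = 1 and g8 = 1.
Satisfying assignments:
  A=0, B=0, C=0, D=0, E=1, F=1, G=1
  A=0, B=0, C=0, D=1, E=1, F=1, G=1
  A=0, B=0, C=1, D=0, E=1, F=1, G=1
  A=0, B=0, C=1, D=1, E=1, F=1, G=1

4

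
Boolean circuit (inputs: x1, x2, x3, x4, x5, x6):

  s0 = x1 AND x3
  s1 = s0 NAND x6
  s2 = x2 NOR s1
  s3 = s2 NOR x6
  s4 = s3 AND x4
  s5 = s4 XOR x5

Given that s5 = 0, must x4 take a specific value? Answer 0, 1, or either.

Both values of x4 occur among assignments with s5 = 0:
  x4=0: x1=0, x2=0, x3=0, x4=0, x5=0, x6=0
  x4=1: x1=0, x2=0, x3=0, x4=1, x5=0, x6=1

either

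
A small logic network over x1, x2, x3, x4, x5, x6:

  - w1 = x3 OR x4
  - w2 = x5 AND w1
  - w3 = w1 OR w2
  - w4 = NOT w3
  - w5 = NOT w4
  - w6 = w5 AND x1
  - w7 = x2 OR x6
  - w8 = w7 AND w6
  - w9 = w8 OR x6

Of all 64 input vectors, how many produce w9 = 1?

38

w9 = w8 OR x6 must be 1, so at least one of w8, x6 is 1.
Enumerating the 64 input combinations, 38 give w9 = 1 and 26 give w9 = 0.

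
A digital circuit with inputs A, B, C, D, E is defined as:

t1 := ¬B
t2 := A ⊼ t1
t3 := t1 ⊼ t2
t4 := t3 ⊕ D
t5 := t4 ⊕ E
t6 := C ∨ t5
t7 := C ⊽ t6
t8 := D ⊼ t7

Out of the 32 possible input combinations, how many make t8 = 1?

t8 = D ⊼ t7 must be 1, so at least one of D, t7 is 0.
Enumerating the 32 input combinations, 28 give t8 = 1 and 4 give t8 = 0.

28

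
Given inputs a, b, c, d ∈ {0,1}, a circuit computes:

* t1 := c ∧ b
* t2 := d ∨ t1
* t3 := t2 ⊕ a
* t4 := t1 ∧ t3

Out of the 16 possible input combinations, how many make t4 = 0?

14

t4 = t1 ∧ t3 must be 0, so at least one of t1, t3 is 0.
Enumerating the 16 input combinations, 14 give t4 = 0 and 2 give t4 = 1.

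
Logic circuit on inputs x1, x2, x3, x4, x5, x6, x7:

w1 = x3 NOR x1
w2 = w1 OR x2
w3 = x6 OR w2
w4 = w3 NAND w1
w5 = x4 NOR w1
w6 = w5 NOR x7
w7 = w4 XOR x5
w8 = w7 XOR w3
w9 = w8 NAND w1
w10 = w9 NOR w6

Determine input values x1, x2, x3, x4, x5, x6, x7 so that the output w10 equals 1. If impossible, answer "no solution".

w10 = w9 NOR w6 must be 1, so both w9 = 0 and w6 = 0.
w9 = w8 NAND w1 must be 0, so both w8 = 1 and w1 = 1.
Check with x1=0, x2=0, x3=0, x4=0, x5=0, x6=1, x7=1:
w1 = x3 NOR x1 = 0 NOR 0 = 1
w2 = w1 OR x2 = 1 OR 0 = 1
w3 = x6 OR w2 = 1 OR 1 = 1
w4 = w3 NAND w1 = 1 NAND 1 = 0
w5 = x4 NOR w1 = 0 NOR 1 = 0
w6 = w5 NOR x7 = 0 NOR 1 = 0
w7 = w4 XOR x5 = 0 XOR 0 = 0
w8 = w7 XOR w3 = 0 XOR 1 = 1
w9 = w8 NAND w1 = 1 NAND 1 = 0
w10 = w9 NOR w6 = 0 NOR 0 = 1
So w10 = 1 as required.

x1=0, x2=0, x3=0, x4=0, x5=0, x6=1, x7=1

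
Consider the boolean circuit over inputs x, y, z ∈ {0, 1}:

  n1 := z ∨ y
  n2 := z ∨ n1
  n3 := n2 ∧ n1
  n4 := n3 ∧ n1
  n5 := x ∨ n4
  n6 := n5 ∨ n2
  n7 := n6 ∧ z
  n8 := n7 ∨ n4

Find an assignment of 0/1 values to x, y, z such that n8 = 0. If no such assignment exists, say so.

x=1 y=0 z=0

n8 = n7 ∨ n4 must be 0, so both n7 = 0 and n4 = 0.
n7 = n6 ∧ z must be 0, so at least one of n6, z is 0.
Check with x=1 y=0 z=0:
n1 = z ∨ y = 0 ∨ 0 = 0
n2 = z ∨ n1 = 0 ∨ 0 = 0
n3 = n2 ∧ n1 = 0 ∧ 0 = 0
n4 = n3 ∧ n1 = 0 ∧ 0 = 0
n5 = x ∨ n4 = 1 ∨ 0 = 1
n6 = n5 ∨ n2 = 1 ∨ 0 = 1
n7 = n6 ∧ z = 1 ∧ 0 = 0
n8 = n7 ∨ n4 = 0 ∨ 0 = 0
So n8 = 0 as required.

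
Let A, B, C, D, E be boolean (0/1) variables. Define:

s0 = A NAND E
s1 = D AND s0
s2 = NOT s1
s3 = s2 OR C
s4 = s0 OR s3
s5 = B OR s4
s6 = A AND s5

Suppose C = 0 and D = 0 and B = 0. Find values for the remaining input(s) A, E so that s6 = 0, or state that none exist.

A=0 E=0

s6 = A AND s5 must be 0, so at least one of A, s5 is 0.
Check with C = 0 and D = 0 and B = 0 and A=0, E=0:
s0 = A NAND E = 0 NAND 0 = 1
s1 = D AND s0 = 0 AND 1 = 0
s2 = NOT s1 = NOT 0 = 1
s3 = s2 OR C = 1 OR 0 = 1
s4 = s0 OR s3 = 1 OR 1 = 1
s5 = B OR s4 = 0 OR 1 = 1
s6 = A AND s5 = 0 AND 1 = 0
So s6 = 0.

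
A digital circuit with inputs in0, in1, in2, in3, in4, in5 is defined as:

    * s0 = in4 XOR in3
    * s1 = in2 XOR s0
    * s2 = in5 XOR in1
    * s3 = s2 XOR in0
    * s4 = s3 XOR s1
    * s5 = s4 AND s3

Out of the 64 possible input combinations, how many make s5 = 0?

48

s5 = s4 AND s3 must be 0, so at least one of s4, s3 is 0.
Enumerating the 64 input combinations, 48 give s5 = 0 and 16 give s5 = 1.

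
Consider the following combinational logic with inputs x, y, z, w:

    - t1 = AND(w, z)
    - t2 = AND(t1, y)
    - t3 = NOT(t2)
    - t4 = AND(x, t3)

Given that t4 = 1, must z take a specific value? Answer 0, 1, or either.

either

Both values of z occur among assignments with t4 = 1:
  z=0: x=1, y=0, z=0, w=0
  z=1: x=1, y=0, z=1, w=0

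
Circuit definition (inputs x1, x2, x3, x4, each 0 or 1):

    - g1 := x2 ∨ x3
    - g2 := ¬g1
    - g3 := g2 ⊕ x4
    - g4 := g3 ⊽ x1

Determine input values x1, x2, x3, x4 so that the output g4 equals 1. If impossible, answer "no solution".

x1=0 x2=0 x3=1 x4=0

g4 = g3 ⊽ x1 must be 1, so both g3 = 0 and x1 = 0.
g3 = g2 ⊕ x4 must be 0, so g2 and x4 are equal.
Check with x1=0 x2=0 x3=1 x4=0:
g1 = x2 ∨ x3 = 0 ∨ 1 = 1
g2 = ¬g1 = ¬1 = 0
g3 = g2 ⊕ x4 = 0 ⊕ 0 = 0
g4 = g3 ⊽ x1 = 0 ⊽ 0 = 1
So g4 = 1 as required.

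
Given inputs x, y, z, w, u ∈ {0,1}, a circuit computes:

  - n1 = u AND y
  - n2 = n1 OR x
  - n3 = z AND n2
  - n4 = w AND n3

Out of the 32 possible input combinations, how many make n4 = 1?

n4 = w AND n3 must be 1, so both w = 1 and n3 = 1.
Enumerating the 32 input combinations, 5 give n4 = 1 and 27 give n4 = 0.

5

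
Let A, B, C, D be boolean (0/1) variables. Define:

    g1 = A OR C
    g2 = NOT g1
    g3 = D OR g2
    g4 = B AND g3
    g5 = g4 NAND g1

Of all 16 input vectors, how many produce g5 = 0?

3

g5 = g4 NAND g1 must be 0, so both g4 = 1 and g1 = 1.
g4 = B AND g3 must be 1, so both B = 1 and g3 = 1.
Enumerating the 16 input combinations, 3 give g5 = 0 and 13 give g5 = 1.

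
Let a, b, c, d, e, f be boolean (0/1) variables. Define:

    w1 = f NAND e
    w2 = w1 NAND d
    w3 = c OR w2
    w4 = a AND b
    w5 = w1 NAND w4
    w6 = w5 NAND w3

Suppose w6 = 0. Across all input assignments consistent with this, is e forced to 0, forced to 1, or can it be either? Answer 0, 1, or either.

either

Both values of e occur among assignments with w6 = 0:
  e=0: a=0, b=0, c=0, d=0, e=0, f=0
  e=1: a=0, b=0, c=0, d=0, e=1, f=0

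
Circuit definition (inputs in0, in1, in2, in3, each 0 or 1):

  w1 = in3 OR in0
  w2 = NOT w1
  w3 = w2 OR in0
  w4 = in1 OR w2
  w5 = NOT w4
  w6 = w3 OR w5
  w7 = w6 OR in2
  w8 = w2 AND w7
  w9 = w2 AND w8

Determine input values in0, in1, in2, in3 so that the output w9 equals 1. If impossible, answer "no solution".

in0=0, in1=1, in2=0, in3=0

w9 = w2 AND w8 must be 1, so both w2 = 1 and w8 = 1.
w2 = NOT w1 must be 1, so w1 = 0.
w8 = w2 AND w7 must be 1, so both w2 = 1 and w7 = 1.
Check with in0=0, in1=1, in2=0, in3=0:
w1 = in3 OR in0 = 0 OR 0 = 0
w2 = NOT w1 = NOT 0 = 1
w3 = w2 OR in0 = 1 OR 0 = 1
w4 = in1 OR w2 = 1 OR 1 = 1
w5 = NOT w4 = NOT 1 = 0
w6 = w3 OR w5 = 1 OR 0 = 1
w7 = w6 OR in2 = 1 OR 0 = 1
w8 = w2 AND w7 = 1 AND 1 = 1
w9 = w2 AND w8 = 1 AND 1 = 1
So w9 = 1 as required.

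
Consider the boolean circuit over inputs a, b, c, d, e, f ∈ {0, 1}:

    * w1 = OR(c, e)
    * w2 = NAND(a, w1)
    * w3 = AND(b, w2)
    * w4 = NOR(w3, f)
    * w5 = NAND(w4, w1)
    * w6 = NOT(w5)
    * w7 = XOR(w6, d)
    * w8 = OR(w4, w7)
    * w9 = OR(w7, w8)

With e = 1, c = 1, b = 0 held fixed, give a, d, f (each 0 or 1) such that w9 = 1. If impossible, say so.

w9 = OR(w7, w8) must be 1, so at least one of w7, w8 is 1.
Check with e = 1, c = 1, b = 0 and a=0, d=1, f=1:
w1 = OR(c, e) = OR(1, 1) = 1
w2 = NAND(a, w1) = NAND(0, 1) = 1
w3 = AND(b, w2) = AND(0, 1) = 0
w4 = NOR(w3, f) = NOR(0, 1) = 0
w5 = NAND(w4, w1) = NAND(0, 1) = 1
w6 = NOT(w5) = NOT 1 = 0
w7 = XOR(w6, d) = XOR(0, 1) = 1
w8 = OR(w4, w7) = OR(0, 1) = 1
w9 = OR(w7, w8) = OR(1, 1) = 1
So w9 = 1.

a=0, d=1, f=1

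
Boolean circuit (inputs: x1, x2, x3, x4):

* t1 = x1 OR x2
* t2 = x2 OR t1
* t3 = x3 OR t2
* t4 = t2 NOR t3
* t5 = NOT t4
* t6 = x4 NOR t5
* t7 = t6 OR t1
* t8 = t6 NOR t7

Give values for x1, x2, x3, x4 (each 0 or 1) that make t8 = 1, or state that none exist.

x1=0, x2=0, x3=0, x4=1

t8 = t6 NOR t7 must be 1, so both t6 = 0 and t7 = 0.
t6 = x4 NOR t5 must be 0, so at least one of x4, t5 is 1.
t7 = t6 OR t1 must be 0, so both t6 = 0 and t1 = 0.
Check with x1=0, x2=0, x3=0, x4=1:
t1 = x1 OR x2 = 0 OR 0 = 0
t2 = x2 OR t1 = 0 OR 0 = 0
t3 = x3 OR t2 = 0 OR 0 = 0
t4 = t2 NOR t3 = 0 NOR 0 = 1
t5 = NOT t4 = NOT 1 = 0
t6 = x4 NOR t5 = 1 NOR 0 = 0
t7 = t6 OR t1 = 0 OR 0 = 0
t8 = t6 NOR t7 = 0 NOR 0 = 1
So t8 = 1 as required.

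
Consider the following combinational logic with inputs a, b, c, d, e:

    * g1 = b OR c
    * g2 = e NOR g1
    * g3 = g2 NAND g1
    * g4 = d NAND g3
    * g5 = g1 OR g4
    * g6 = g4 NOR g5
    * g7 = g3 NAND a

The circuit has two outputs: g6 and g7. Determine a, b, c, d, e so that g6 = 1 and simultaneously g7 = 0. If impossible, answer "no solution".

Check with a=1, b=0, c=0, d=1, e=1:
g1 = b OR c = 0 OR 0 = 0
g2 = e NOR g1 = 1 NOR 0 = 0
g3 = g2 NAND g1 = 0 NAND 0 = 1
g4 = d NAND g3 = 1 NAND 1 = 0
g5 = g1 OR g4 = 0 OR 0 = 0
g6 = g4 NOR g5 = 0 NOR 0 = 1
g7 = g3 NAND a = 1 NAND 1 = 0
So g6 = 1 and g7 = 0.

a=1, b=0, c=0, d=1, e=1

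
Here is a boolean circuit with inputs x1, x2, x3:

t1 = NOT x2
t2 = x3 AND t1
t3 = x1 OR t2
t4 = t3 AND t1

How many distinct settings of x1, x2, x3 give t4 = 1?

3

t4 = t3 AND t1 must be 1, so both t3 = 1 and t1 = 1.
Satisfying assignments:
  x1=0, x2=0, x3=1
  x1=1, x2=0, x3=0
  x1=1, x2=0, x3=1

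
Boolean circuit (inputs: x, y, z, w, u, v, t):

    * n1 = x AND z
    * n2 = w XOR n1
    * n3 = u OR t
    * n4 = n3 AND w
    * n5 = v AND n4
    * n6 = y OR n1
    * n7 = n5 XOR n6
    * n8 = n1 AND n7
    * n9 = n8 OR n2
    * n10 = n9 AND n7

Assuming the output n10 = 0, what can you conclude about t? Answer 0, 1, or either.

either

Both values of t occur among assignments with n10 = 0:
  t=0: x=0, y=0, z=0, w=0, u=0, v=0, t=0
  t=1: x=0, y=0, z=0, w=0, u=0, v=0, t=1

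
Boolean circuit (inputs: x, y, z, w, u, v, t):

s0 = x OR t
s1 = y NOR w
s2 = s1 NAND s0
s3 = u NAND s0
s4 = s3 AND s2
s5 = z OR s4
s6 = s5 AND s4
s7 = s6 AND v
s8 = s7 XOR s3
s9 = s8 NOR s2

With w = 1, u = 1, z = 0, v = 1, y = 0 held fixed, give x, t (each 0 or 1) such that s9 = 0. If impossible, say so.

x=1 t=1

s9 = s8 NOR s2 must be 0, so at least one of s8, s2 is 1.
Check with w = 1, u = 1, z = 0, v = 1, y = 0 and x=1, t=1:
s0 = x OR t = 1 OR 1 = 1
s1 = y NOR w = 0 NOR 1 = 0
s2 = s1 NAND s0 = 0 NAND 1 = 1
s3 = u NAND s0 = 1 NAND 1 = 0
s4 = s3 AND s2 = 0 AND 1 = 0
s5 = z OR s4 = 0 OR 0 = 0
s6 = s5 AND s4 = 0 AND 0 = 0
s7 = s6 AND v = 0 AND 1 = 0
s8 = s7 XOR s3 = 0 XOR 0 = 0
s9 = s8 NOR s2 = 0 NOR 1 = 0
So s9 = 0.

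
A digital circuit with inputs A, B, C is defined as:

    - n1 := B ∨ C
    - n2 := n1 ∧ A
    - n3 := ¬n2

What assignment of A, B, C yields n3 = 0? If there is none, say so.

Check with A=1, B=1, C=0:
n1 = B ∨ C = 1 ∨ 0 = 1
n2 = n1 ∧ A = 1 ∧ 1 = 1
n3 = ¬n2 = ¬1 = 0
So n3 = 0 as required.

A=1, B=1, C=0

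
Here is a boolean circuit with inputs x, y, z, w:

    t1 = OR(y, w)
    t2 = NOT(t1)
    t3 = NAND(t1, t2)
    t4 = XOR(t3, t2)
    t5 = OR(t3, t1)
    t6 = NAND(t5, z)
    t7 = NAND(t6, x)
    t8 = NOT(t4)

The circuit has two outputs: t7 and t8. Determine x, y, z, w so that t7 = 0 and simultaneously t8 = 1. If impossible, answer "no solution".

Check with x=1 y=0 z=0 w=0:
t1 = OR(y, w) = OR(0, 0) = 0
t2 = NOT(t1) = NOT 0 = 1
t3 = NAND(t1, t2) = NAND(0, 1) = 1
t4 = XOR(t3, t2) = XOR(1, 1) = 0
t5 = OR(t3, t1) = OR(1, 0) = 1
t6 = NAND(t5, z) = NAND(1, 0) = 1
t7 = NAND(t6, x) = NAND(1, 1) = 0
t8 = NOT(t4) = NOT 0 = 1
So t7 = 0 and t8 = 1.

x=1 y=0 z=0 w=0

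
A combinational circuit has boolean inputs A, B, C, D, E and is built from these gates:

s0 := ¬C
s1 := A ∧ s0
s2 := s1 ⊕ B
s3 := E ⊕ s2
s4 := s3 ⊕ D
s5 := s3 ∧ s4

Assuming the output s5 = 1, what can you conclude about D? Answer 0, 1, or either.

s5 = s3 ∧ s4 must be 1, so both s3 = 1 and s4 = 1.
s3 = E ⊕ s2 must be 1, so E and s2 differ.
s4 = s3 ⊕ D must be 1, so s3 and D differ.
Every assignment with s5 = 1 has D = 0; there are 8 such assignment(s).

0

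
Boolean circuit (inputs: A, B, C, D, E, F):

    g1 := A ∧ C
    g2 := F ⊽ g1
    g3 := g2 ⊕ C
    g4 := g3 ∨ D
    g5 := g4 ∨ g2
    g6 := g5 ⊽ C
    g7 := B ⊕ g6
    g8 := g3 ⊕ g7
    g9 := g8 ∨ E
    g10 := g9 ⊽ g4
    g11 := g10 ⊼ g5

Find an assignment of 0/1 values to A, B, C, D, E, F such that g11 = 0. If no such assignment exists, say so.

A=0 B=0 C=1 D=0 E=0 F=0

Check with A=0 B=0 C=1 D=0 E=0 F=0:
g1 = A ∧ C = 0 ∧ 1 = 0
g2 = F ⊽ g1 = 0 ⊽ 0 = 1
g3 = g2 ⊕ C = 1 ⊕ 1 = 0
g4 = g3 ∨ D = 0 ∨ 0 = 0
g5 = g4 ∨ g2 = 0 ∨ 1 = 1
g6 = g5 ⊽ C = 1 ⊽ 1 = 0
g7 = B ⊕ g6 = 0 ⊕ 0 = 0
g8 = g3 ⊕ g7 = 0 ⊕ 0 = 0
g9 = g8 ∨ E = 0 ∨ 0 = 0
g10 = g9 ⊽ g4 = 0 ⊽ 0 = 1
g11 = g10 ⊼ g5 = 1 ⊼ 1 = 0
So g11 = 0 as required.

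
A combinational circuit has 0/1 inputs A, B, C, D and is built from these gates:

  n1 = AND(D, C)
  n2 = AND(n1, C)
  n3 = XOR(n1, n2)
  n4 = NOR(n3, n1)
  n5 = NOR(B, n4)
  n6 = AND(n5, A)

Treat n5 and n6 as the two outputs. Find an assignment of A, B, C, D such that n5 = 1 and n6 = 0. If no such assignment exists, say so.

A=0, B=0, C=1, D=1

Check with A=0, B=0, C=1, D=1:
n1 = AND(D, C) = AND(1, 1) = 1
n2 = AND(n1, C) = AND(1, 1) = 1
n3 = XOR(n1, n2) = XOR(1, 1) = 0
n4 = NOR(n3, n1) = NOR(0, 1) = 0
n5 = NOR(B, n4) = NOR(0, 0) = 1
n6 = AND(n5, A) = AND(1, 0) = 0
So n5 = 1 and n6 = 0.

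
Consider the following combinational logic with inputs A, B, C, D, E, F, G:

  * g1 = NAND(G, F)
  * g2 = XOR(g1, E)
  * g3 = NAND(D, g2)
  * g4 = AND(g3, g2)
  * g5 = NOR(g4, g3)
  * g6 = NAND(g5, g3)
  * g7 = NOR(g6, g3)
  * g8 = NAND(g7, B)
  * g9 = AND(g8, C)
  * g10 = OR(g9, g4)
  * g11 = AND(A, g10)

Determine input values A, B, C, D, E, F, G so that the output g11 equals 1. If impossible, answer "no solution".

g11 = AND(A, g10) must be 1, so both A = 1 and g10 = 1.
g10 = OR(g9, g4) must be 1, so at least one of g9, g4 is 1.
Check with A=1, B=0, C=0, D=0, E=0, F=0, G=1:
g1 = NAND(G, F) = NAND(1, 0) = 1
g2 = XOR(g1, E) = XOR(1, 0) = 1
g3 = NAND(D, g2) = NAND(0, 1) = 1
g4 = AND(g3, g2) = AND(1, 1) = 1
g5 = NOR(g4, g3) = NOR(1, 1) = 0
g6 = NAND(g5, g3) = NAND(0, 1) = 1
g7 = NOR(g6, g3) = NOR(1, 1) = 0
g8 = NAND(g7, B) = NAND(0, 0) = 1
g9 = AND(g8, C) = AND(1, 0) = 0
g10 = OR(g9, g4) = OR(0, 1) = 1
g11 = AND(A, g10) = AND(1, 1) = 1
So g11 = 1 as required.

A=1, B=0, C=0, D=0, E=0, F=0, G=1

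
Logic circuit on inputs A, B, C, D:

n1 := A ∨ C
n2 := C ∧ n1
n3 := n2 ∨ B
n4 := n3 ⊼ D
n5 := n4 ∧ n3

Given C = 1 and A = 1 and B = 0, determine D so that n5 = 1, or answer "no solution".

D=0

n5 = n4 ∧ n3 must be 1, so both n4 = 1 and n3 = 1.
Check with C = 1 and A = 1 and B = 0 and D=0:
n1 = A ∨ C = 1 ∨ 1 = 1
n2 = C ∧ n1 = 1 ∧ 1 = 1
n3 = n2 ∨ B = 1 ∨ 0 = 1
n4 = n3 ⊼ D = 1 ⊼ 0 = 1
n5 = n4 ∧ n3 = 1 ∧ 1 = 1
So n5 = 1.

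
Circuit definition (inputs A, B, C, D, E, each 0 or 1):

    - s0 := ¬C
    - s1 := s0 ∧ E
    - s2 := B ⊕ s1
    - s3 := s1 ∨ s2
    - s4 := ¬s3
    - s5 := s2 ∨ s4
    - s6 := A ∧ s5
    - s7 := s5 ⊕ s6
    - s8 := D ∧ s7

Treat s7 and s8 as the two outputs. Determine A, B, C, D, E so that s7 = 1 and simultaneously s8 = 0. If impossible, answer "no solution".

A=0, B=0, C=1, D=0, E=0

Check with A=0, B=0, C=1, D=0, E=0:
s0 = ¬C = ¬1 = 0
s1 = s0 ∧ E = 0 ∧ 0 = 0
s2 = B ⊕ s1 = 0 ⊕ 0 = 0
s3 = s1 ∨ s2 = 0 ∨ 0 = 0
s4 = ¬s3 = ¬0 = 1
s5 = s2 ∨ s4 = 0 ∨ 1 = 1
s6 = A ∧ s5 = 0 ∧ 1 = 0
s7 = s5 ⊕ s6 = 1 ⊕ 0 = 1
s8 = D ∧ s7 = 0 ∧ 1 = 0
So s7 = 1 and s8 = 0.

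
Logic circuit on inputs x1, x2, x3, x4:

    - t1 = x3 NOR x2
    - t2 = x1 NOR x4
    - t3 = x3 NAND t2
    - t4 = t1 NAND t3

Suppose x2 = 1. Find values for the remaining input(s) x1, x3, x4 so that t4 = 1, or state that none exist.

Check with x2 = 1 and x1=0, x3=0, x4=0:
t1 = x3 NOR x2 = 0 NOR 1 = 0
t2 = x1 NOR x4 = 0 NOR 0 = 1
t3 = x3 NAND t2 = 0 NAND 1 = 1
t4 = t1 NAND t3 = 0 NAND 1 = 1
So t4 = 1.

x1=0, x3=0, x4=0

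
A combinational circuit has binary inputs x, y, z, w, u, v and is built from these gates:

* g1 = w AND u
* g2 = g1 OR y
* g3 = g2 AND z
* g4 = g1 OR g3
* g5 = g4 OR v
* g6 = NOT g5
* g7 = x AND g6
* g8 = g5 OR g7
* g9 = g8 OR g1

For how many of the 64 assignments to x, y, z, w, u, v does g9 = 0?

g9 = g8 OR g1 must be 0, so both g8 = 0 and g1 = 0.
Enumerating the 64 input combinations, 9 give g9 = 0 and 55 give g9 = 1.

9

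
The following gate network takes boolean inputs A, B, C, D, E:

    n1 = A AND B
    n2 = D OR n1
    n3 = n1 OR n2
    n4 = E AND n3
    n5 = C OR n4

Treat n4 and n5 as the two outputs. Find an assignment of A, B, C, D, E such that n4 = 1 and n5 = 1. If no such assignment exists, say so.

Check with A=1, B=1, C=1, D=0, E=1:
n1 = A AND B = 1 AND 1 = 1
n2 = D OR n1 = 0 OR 1 = 1
n3 = n1 OR n2 = 1 OR 1 = 1
n4 = E AND n3 = 1 AND 1 = 1
n5 = C OR n4 = 1 OR 1 = 1
So n4 = 1 and n5 = 1.

A=1, B=1, C=1, D=0, E=1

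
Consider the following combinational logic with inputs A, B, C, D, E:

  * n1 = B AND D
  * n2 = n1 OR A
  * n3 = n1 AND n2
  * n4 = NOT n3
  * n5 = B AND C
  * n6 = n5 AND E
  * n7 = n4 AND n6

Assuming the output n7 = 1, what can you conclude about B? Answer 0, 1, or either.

n7 = n4 AND n6 must be 1, so both n4 = 1 and n6 = 1.
Every assignment with n7 = 1 has B = 1; there are 2 such assignment(s).
  A=0, B=1, C=1, D=0, E=1
  A=1, B=1, C=1, D=0, E=1

1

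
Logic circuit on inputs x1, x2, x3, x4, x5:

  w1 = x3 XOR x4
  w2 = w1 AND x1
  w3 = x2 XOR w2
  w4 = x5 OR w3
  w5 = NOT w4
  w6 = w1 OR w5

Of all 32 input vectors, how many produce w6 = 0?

w6 = w1 OR w5 must be 0, so both w1 = 0 and w5 = 0.
w1 = x3 XOR x4 must be 0, so x3 and x4 are equal.
Enumerating the 32 input combinations, 12 give w6 = 0 and 20 give w6 = 1.

12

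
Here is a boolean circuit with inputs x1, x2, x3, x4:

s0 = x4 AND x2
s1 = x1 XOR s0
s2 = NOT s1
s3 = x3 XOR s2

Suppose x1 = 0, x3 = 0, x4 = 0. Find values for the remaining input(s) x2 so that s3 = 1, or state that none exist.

s3 = x3 XOR s2 must be 1, so x3 and s2 differ.
Check with x1 = 0, x3 = 0, x4 = 0 and x2=1:
s0 = x4 AND x2 = 0 AND 1 = 0
s1 = x1 XOR s0 = 0 XOR 0 = 0
s2 = NOT s1 = NOT 0 = 1
s3 = x3 XOR s2 = 0 XOR 1 = 1
So s3 = 1.

x2=1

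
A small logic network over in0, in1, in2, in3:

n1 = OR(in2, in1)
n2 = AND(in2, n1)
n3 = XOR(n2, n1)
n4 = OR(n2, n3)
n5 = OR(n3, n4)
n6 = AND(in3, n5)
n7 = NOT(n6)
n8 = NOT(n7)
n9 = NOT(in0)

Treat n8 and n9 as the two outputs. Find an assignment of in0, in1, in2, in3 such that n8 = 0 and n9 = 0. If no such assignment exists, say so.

Check with in0=1 in1=0 in2=1 in3=0:
n1 = OR(in2, in1) = OR(1, 0) = 1
n2 = AND(in2, n1) = AND(1, 1) = 1
n3 = XOR(n2, n1) = XOR(1, 1) = 0
n4 = OR(n2, n3) = OR(1, 0) = 1
n5 = OR(n3, n4) = OR(0, 1) = 1
n6 = AND(in3, n5) = AND(0, 1) = 0
n7 = NOT(n6) = NOT 0 = 1
n8 = NOT(n7) = NOT 1 = 0
n9 = NOT(in0) = NOT 1 = 0
So n8 = 0 and n9 = 0.

in0=1 in1=0 in2=1 in3=0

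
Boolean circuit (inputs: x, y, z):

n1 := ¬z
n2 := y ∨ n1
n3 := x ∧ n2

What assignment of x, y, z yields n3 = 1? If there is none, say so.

x=1 y=1 z=0

Check with x=1 y=1 z=0:
n1 = ¬z = ¬0 = 1
n2 = y ∨ n1 = 1 ∨ 1 = 1
n3 = x ∧ n2 = 1 ∧ 1 = 1
So n3 = 1 as required.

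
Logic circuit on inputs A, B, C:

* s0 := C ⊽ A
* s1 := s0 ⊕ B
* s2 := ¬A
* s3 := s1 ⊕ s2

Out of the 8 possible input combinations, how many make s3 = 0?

4

s3 = s1 ⊕ s2 must be 0, so s1 and s2 are equal.
Enumerating the 8 input combinations, 4 give s3 = 0 and 4 give s3 = 1.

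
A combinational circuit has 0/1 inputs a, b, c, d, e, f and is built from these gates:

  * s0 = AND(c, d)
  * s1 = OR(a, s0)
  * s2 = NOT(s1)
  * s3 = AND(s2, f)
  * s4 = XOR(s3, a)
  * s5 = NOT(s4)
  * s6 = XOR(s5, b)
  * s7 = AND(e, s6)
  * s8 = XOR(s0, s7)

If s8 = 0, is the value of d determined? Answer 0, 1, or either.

either

Both values of d occur among assignments with s8 = 0:
  d=0: a=0, b=0, c=0, d=0, e=0, f=0
  d=1: a=0, b=0, c=0, d=1, e=0, f=0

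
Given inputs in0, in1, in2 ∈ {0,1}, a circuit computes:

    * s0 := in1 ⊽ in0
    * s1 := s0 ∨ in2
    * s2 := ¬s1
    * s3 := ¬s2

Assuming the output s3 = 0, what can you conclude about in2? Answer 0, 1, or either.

0

s3 = ¬s2 must be 0, so s2 = 1.
s2 = ¬s1 must be 1, so s1 = 0.
Every assignment with s3 = 0 has in2 = 0; there are 3 such assignment(s).
  in0=0, in1=1, in2=0
  in0=1, in1=0, in2=0
  in0=1, in1=1, in2=0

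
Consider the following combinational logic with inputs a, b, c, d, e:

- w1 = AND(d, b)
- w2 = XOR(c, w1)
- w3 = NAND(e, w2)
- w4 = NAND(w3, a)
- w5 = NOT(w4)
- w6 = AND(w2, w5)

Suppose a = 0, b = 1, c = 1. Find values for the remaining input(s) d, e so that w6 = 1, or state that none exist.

With a = 0, b = 1, c = 1 fixed, none of the 4 settings of d, e give w6 = 1.
For example, with d=0, e=1:
w1 = AND(d, b) = AND(0, 1) = 0
w2 = XOR(c, w1) = XOR(1, 0) = 1
w3 = NAND(e, w2) = NAND(1, 1) = 0
w4 = NAND(w3, a) = NAND(0, 0) = 1
w5 = NOT(w4) = NOT 1 = 0
w6 = AND(w2, w5) = AND(1, 0) = 0
giving w6 = 0 ≠ 1.

no solution exists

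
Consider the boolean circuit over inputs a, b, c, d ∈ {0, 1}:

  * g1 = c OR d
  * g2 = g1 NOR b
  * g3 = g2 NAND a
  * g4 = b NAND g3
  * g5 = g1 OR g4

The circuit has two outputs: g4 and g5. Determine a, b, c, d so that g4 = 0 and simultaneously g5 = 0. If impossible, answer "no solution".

Check with a=1, b=1, c=0, d=0:
g1 = c OR d = 0 OR 0 = 0
g2 = g1 NOR b = 0 NOR 1 = 0
g3 = g2 NAND a = 0 NAND 1 = 1
g4 = b NAND g3 = 1 NAND 1 = 0
g5 = g1 OR g4 = 0 OR 0 = 0
So g4 = 0 and g5 = 0.

a=1, b=1, c=0, d=0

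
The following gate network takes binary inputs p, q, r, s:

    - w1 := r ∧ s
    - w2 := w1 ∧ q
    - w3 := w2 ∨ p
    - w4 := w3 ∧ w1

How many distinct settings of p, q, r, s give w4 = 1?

3

w4 = w3 ∧ w1 must be 1, so both w3 = 1 and w1 = 1.
w3 = w2 ∨ p must be 1, so at least one of w2, p is 1.
Satisfying assignments:
  p=0, q=1, r=1, s=1
  p=1, q=0, r=1, s=1
  p=1, q=1, r=1, s=1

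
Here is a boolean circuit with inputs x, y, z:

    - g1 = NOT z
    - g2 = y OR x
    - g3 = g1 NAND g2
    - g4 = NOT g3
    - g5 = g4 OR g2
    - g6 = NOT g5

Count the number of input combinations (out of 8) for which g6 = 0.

6

g6 = NOT g5 must be 0, so g5 = 1.
g5 = g4 OR g2 must be 1, so at least one of g4, g2 is 1.
Satisfying assignments:
  x=0, y=1, z=0
  x=0, y=1, z=1
  x=1, y=0, z=0
  x=1, y=0, z=1
  x=1, y=1, z=0
  x=1, y=1, z=1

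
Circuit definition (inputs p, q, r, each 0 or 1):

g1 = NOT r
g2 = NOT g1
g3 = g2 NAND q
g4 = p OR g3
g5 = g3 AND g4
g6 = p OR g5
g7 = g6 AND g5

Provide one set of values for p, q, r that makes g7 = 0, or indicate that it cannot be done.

g7 = g6 AND g5 must be 0, so at least one of g6, g5 is 0.
Check with p=0, q=1, r=1:
g1 = NOT r = NOT 1 = 0
g2 = NOT g1 = NOT 0 = 1
g3 = g2 NAND q = 1 NAND 1 = 0
g4 = p OR g3 = 0 OR 0 = 0
g5 = g3 AND g4 = 0 AND 0 = 0
g6 = p OR g5 = 0 OR 0 = 0
g7 = g6 AND g5 = 0 AND 0 = 0
So g7 = 0 as required.

p=0, q=1, r=1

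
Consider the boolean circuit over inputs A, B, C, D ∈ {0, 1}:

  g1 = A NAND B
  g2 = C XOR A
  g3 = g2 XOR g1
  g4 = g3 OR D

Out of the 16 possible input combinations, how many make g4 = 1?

12

g4 = g3 OR D must be 1, so at least one of g3, D is 1.
Enumerating the 16 input combinations, 12 give g4 = 1 and 4 give g4 = 0.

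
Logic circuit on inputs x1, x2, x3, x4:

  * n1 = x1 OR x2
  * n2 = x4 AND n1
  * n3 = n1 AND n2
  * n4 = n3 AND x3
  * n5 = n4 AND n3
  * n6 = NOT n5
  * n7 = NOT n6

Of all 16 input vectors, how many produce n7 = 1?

3

n7 = NOT n6 must be 1, so n6 = 0.
n6 = NOT n5 must be 0, so n5 = 1.
n5 = n4 AND n3 must be 1, so both n4 = 1 and n3 = 1.
Satisfying assignments:
  x1=0, x2=1, x3=1, x4=1
  x1=1, x2=0, x3=1, x4=1
  x1=1, x2=1, x3=1, x4=1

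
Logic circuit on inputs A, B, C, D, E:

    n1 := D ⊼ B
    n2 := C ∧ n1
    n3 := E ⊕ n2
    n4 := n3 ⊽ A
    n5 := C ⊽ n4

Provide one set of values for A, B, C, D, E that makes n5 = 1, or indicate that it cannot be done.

A=1 B=1 C=0 D=0 E=0

Check with A=1 B=1 C=0 D=0 E=0:
n1 = D ⊼ B = 0 ⊼ 1 = 1
n2 = C ∧ n1 = 0 ∧ 1 = 0
n3 = E ⊕ n2 = 0 ⊕ 0 = 0
n4 = n3 ⊽ A = 0 ⊽ 1 = 0
n5 = C ⊽ n4 = 0 ⊽ 0 = 1
So n5 = 1 as required.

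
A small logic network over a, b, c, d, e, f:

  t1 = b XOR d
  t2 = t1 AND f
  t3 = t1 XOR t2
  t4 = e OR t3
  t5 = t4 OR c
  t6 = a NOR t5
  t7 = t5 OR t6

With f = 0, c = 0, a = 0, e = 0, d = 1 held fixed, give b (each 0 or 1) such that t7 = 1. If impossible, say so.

b=1

t7 = t5 OR t6 must be 1, so at least one of t5, t6 is 1.
Check with f = 0, c = 0, a = 0, e = 0, d = 1 and b=1:
t1 = b XOR d = 1 XOR 1 = 0
t2 = t1 AND f = 0 AND 0 = 0
t3 = t1 XOR t2 = 0 XOR 0 = 0
t4 = e OR t3 = 0 OR 0 = 0
t5 = t4 OR c = 0 OR 0 = 0
t6 = a NOR t5 = 0 NOR 0 = 1
t7 = t5 OR t6 = 0 OR 1 = 1
So t7 = 1.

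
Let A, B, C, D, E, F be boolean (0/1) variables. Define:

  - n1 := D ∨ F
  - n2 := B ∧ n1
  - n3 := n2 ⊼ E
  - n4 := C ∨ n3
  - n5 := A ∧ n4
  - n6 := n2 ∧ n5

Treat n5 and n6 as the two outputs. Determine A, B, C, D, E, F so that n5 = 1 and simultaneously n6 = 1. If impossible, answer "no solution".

Check with A=1 B=1 C=0 D=1 E=0 F=0:
n1 = D ∨ F = 1 ∨ 0 = 1
n2 = B ∧ n1 = 1 ∧ 1 = 1
n3 = n2 ⊼ E = 1 ⊼ 0 = 1
n4 = C ∨ n3 = 0 ∨ 1 = 1
n5 = A ∧ n4 = 1 ∧ 1 = 1
n6 = n2 ∧ n5 = 1 ∧ 1 = 1
So n5 = 1 and n6 = 1.

A=1 B=1 C=0 D=1 E=0 F=0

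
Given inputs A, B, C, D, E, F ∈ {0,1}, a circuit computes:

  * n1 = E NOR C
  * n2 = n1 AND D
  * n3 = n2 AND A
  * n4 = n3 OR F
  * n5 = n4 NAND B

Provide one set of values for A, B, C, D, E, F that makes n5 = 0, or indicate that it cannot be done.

n5 = n4 NAND B must be 0, so both n4 = 1 and B = 1.
n4 = n3 OR F must be 1, so at least one of n3, F is 1.
Check with A=1 B=1 C=0 D=1 E=1 F=1:
n1 = E NOR C = 1 NOR 0 = 0
n2 = n1 AND D = 0 AND 1 = 0
n3 = n2 AND A = 0 AND 1 = 0
n4 = n3 OR F = 0 OR 1 = 1
n5 = n4 NAND B = 1 NAND 1 = 0
So n5 = 0 as required.

A=1 B=1 C=0 D=1 E=1 F=1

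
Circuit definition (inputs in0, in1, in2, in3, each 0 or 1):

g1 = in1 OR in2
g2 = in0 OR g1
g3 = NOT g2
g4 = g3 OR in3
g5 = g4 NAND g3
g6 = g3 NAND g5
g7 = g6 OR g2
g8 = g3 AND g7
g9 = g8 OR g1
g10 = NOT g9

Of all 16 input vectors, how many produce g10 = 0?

g10 = NOT g9 must be 0, so g9 = 1.
g9 = g8 OR g1 must be 1, so at least one of g8, g1 is 1.
Enumerating the 16 input combinations, 14 give g10 = 0 and 2 give g10 = 1.

14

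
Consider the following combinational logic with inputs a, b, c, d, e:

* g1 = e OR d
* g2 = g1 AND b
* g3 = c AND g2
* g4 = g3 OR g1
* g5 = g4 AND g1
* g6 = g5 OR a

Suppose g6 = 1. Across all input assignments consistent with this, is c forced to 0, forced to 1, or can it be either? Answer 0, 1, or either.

either

Both values of c occur among assignments with g6 = 1:
  c=0: a=0, b=0, c=0, d=0, e=1
  c=1: a=0, b=0, c=1, d=0, e=1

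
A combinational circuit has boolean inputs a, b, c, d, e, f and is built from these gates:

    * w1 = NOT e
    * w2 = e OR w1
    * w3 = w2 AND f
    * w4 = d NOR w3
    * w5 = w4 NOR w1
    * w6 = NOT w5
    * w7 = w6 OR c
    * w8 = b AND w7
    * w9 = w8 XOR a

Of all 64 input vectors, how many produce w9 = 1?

w9 = w8 XOR a must be 1, so w8 and a differ.
Enumerating the 64 input combinations, 32 give w9 = 1 and 32 give w9 = 0.

32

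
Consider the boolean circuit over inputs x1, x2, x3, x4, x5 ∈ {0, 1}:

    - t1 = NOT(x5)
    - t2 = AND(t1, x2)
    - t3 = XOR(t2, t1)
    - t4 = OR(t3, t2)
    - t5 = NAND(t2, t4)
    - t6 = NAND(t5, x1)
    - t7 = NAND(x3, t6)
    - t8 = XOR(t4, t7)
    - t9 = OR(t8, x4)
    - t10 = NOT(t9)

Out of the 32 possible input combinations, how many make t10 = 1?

7

t10 = NOT(t9) must be 1, so t9 = 0.
t9 = OR(t8, x4) must be 0, so both t8 = 0 and x4 = 0.
t8 = XOR(t4, t7) must be 0, so t4 and t7 are equal.
Enumerating the 32 input combinations, 7 give t10 = 1 and 25 give t10 = 0.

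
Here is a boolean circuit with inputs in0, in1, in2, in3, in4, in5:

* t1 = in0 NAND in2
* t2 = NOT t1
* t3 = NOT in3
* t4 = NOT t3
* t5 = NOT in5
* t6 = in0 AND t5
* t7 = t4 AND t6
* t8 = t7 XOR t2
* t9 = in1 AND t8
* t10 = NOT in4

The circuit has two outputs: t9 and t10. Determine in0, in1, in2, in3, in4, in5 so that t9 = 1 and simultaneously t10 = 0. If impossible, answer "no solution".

Check with in0=1, in1=1, in2=1, in3=0, in4=1, in5=1:
t1 = in0 NAND in2 = 1 NAND 1 = 0
t2 = NOT t1 = NOT 0 = 1
t3 = NOT in3 = NOT 0 = 1
t4 = NOT t3 = NOT 1 = 0
t5 = NOT in5 = NOT 1 = 0
t6 = in0 AND t5 = 1 AND 0 = 0
t7 = t4 AND t6 = 0 AND 0 = 0
t8 = t7 XOR t2 = 0 XOR 1 = 1
t9 = in1 AND t8 = 1 AND 1 = 1
t10 = NOT in4 = NOT 1 = 0
So t9 = 1 and t10 = 0.

in0=1, in1=1, in2=1, in3=0, in4=1, in5=1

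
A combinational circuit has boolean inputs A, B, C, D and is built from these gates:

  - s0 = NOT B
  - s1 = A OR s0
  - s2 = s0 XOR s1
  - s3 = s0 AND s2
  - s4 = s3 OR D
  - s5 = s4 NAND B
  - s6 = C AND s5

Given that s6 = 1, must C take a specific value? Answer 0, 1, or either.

1

s6 = C AND s5 must be 1, so both C = 1 and s5 = 1.
s5 = s4 NAND B must be 1, so at least one of s4, B is 0.
Every assignment with s6 = 1 has C = 1; there are 6 such assignment(s).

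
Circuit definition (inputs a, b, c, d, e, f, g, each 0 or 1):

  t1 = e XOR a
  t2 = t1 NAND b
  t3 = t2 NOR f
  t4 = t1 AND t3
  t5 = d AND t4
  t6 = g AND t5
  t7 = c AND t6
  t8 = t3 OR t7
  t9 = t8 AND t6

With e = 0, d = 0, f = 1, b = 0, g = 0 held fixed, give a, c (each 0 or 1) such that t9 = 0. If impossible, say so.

Check with e = 0, d = 0, f = 1, b = 0, g = 0 and a=0, c=1:
t1 = e XOR a = 0 XOR 0 = 0
t2 = t1 NAND b = 0 NAND 0 = 1
t3 = t2 NOR f = 1 NOR 1 = 0
t4 = t1 AND t3 = 0 AND 0 = 0
t5 = d AND t4 = 0 AND 0 = 0
t6 = g AND t5 = 0 AND 0 = 0
t7 = c AND t6 = 1 AND 0 = 0
t8 = t3 OR t7 = 0 OR 0 = 0
t9 = t8 AND t6 = 0 AND 0 = 0
So t9 = 0.

a=0, c=1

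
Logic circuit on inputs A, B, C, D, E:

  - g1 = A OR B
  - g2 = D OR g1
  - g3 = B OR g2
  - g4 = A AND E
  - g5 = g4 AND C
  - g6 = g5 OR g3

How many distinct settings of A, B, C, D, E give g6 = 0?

4

g6 = g5 OR g3 must be 0, so both g5 = 0 and g3 = 0.
g5 = g4 AND C must be 0, so at least one of g4, C is 0.
g3 = B OR g2 must be 0, so both B = 0 and g2 = 0.
Satisfying assignments:
  A=0, B=0, C=0, D=0, E=0
  A=0, B=0, C=0, D=0, E=1
  A=0, B=0, C=1, D=0, E=0
  A=0, B=0, C=1, D=0, E=1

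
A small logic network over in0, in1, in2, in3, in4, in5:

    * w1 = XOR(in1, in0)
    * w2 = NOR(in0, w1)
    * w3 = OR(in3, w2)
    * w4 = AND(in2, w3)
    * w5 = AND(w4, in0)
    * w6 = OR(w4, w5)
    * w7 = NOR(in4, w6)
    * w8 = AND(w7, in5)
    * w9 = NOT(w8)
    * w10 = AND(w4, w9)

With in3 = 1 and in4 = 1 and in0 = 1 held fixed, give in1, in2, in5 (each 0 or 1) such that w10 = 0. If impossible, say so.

in1=1, in2=0, in5=0

w10 = AND(w4, w9) must be 0, so at least one of w4, w9 is 0.
Check with in3 = 1 and in4 = 1 and in0 = 1 and in1=1, in2=0, in5=0:
w1 = XOR(in1, in0) = XOR(1, 1) = 0
w2 = NOR(in0, w1) = NOR(1, 0) = 0
w3 = OR(in3, w2) = OR(1, 0) = 1
w4 = AND(in2, w3) = AND(0, 1) = 0
w5 = AND(w4, in0) = AND(0, 1) = 0
w6 = OR(w4, w5) = OR(0, 0) = 0
w7 = NOR(in4, w6) = NOR(1, 0) = 0
w8 = AND(w7, in5) = AND(0, 0) = 0
w9 = NOT(w8) = NOT 0 = 1
w10 = AND(w4, w9) = AND(0, 1) = 0
So w10 = 0.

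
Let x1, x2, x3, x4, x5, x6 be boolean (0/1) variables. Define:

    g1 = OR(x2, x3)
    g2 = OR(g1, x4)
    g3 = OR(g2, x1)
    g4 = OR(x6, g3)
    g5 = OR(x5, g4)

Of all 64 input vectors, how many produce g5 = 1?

g5 = OR(x5, g4) must be 1, so at least one of x5, g4 is 1.
Enumerating the 64 input combinations, 63 give g5 = 1 and 1 give g5 = 0.

63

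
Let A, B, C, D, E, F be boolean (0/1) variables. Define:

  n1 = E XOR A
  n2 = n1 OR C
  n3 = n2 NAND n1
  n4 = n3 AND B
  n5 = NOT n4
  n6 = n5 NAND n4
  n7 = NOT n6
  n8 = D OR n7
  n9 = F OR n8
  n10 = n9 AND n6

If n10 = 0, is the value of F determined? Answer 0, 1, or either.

0

n10 = n9 AND n6 must be 0, so at least one of n9, n6 is 0.
Every assignment with n10 = 0 has F = 0; there are 16 such assignment(s).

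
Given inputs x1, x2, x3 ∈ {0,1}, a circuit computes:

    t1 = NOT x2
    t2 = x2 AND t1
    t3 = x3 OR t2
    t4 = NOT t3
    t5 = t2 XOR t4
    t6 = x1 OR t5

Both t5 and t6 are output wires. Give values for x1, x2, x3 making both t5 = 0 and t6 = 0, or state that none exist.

x1=0, x2=0, x3=1

Check with x1=0, x2=0, x3=1:
t1 = NOT x2 = NOT 0 = 1
t2 = x2 AND t1 = 0 AND 1 = 0
t3 = x3 OR t2 = 1 OR 0 = 1
t4 = NOT t3 = NOT 1 = 0
t5 = t2 XOR t4 = 0 XOR 0 = 0
t6 = x1 OR t5 = 0 OR 0 = 0
So t5 = 0 and t6 = 0.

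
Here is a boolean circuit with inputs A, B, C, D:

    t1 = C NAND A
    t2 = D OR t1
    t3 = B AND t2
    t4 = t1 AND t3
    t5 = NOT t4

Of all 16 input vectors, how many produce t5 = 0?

6

t5 = NOT t4 must be 0, so t4 = 1.
t4 = t1 AND t3 must be 1, so both t1 = 1 and t3 = 1.
Satisfying assignments:
  A=0, B=1, C=0, D=0
  A=0, B=1, C=0, D=1
  A=0, B=1, C=1, D=0
  A=0, B=1, C=1, D=1
  A=1, B=1, C=0, D=0
  A=1, B=1, C=0, D=1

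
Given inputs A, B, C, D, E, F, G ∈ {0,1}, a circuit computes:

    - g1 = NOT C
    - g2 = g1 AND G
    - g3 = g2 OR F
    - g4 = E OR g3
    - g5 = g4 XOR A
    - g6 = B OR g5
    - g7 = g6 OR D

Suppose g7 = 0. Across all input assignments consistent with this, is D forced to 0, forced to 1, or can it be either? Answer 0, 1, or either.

0

g7 = g6 OR D must be 0, so both g6 = 0 and D = 0.
g6 = B OR g5 must be 0, so both B = 0 and g5 = 0.
Every assignment with g7 = 0 has D = 0; there are 16 such assignment(s).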